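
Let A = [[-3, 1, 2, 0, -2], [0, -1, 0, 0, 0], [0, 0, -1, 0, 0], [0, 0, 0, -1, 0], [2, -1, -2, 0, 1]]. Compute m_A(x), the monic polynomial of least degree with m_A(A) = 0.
The characteristic polynomial factors as (x + 1)^5. The minimal polynomial is ∏(x - λ)^{k_λ} where k_λ is the size of the largest Jordan block at λ.

For λ = -1: rank(A + I) = 1, and the largest Jordan block has size 2 (the smallest k with rank((A + I)^k) = rank((A + I)^(k+1))).

So m_A(x) = (x + 1)^2.

m_A(x) = (x + 1)^2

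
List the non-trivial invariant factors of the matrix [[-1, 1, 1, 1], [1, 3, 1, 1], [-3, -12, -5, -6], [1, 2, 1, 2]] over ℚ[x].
x^2(x - 1)(x + 2)

The Jordan structure of A has elementary divisors (x + 2), x^2, (x - 1). Arranging the block sizes at each eigenvalue in decreasing order and taking row products gives the invariant factors.

Invariant factors (smallest first, each dividing the next): x^2(x - 1)(x + 2).

Check: the last factor x^2(x - 1)(x + 2) is the minimal polynomial, and the product x^2(x - 1)(x + 2) is the characteristic polynomial.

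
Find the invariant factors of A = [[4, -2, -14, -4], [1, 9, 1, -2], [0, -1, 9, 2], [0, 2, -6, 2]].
x - 6, (x - 6)^3

The Jordan structure of A has elementary divisors (x - 6)^3, (x - 6). Arranging the block sizes at each eigenvalue in decreasing order and taking row products gives the invariant factors.

Invariant factors (smallest first, each dividing the next): x - 6, (x - 6)^3.

Check: the last factor (x - 6)^3 is the minimal polynomial, and the product (x - 6)^4 is the characteristic polynomial.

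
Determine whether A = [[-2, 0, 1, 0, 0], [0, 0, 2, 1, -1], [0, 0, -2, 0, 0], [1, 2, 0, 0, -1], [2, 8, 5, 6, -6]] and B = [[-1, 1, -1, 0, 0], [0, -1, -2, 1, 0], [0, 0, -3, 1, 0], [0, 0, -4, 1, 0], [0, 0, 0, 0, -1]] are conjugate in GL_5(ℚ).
trace(A) = -10 but trace(B) = -5. The trace is a similarity invariant, so A and B are not similar.

No.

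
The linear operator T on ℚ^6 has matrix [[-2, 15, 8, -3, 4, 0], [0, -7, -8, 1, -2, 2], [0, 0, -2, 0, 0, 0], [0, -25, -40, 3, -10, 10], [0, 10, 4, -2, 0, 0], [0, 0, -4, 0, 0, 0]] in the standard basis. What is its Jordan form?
J = [[-2, 1, 0, 0, 0, 0], [0, -2, 0, 0, 0, 0], [0, 0, -2, 0, 0, 0], [0, 0, 0, -2, 0, 0], [0, 0, 0, 0, 0, 0], [0, 0, 0, 0, 0, 0]]

The characteristic polynomial is det(xI - A) = x^2(x + 2)^4, so the eigenvalues are -2 (algebraic multiplicity 4), 0 (algebraic multiplicity 2).

For λ = -2: rank(A + 2I) = 3, rank((A + 2I)^2) = 2. The eigenspace has dimension 6 - 3 = 3, so there are 3 Jordan blocks; the rank sequence gives block sizes [2, 1, 1].

For λ = 0: rank(A) = 4. The eigenspace has dimension 6 - 4 = 2, so there are 2 Jordan blocks; the rank sequence gives block sizes [1, 1].

Assembling the blocks gives the Jordan form J above.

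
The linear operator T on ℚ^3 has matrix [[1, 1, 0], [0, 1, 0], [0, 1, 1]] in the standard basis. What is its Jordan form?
The characteristic polynomial is det(xI - A) = (x - 1)^3, so the eigenvalues are 1 (algebraic multiplicity 3).

For λ = 1: rank(A - I) = 1, rank((A - I)^2) = 0. The eigenspace has dimension 3 - 1 = 2, so there are 2 Jordan blocks; the rank sequence gives block sizes [2, 1].

Assembling the blocks gives the Jordan form J above.

J = [[1, 1, 0], [0, 1, 0], [0, 0, 1]]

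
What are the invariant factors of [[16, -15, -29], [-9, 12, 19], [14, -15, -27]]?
(x - 2)^2(x + 3)

The Jordan structure of A has elementary divisors (x + 3), (x - 2)^2. Arranging the block sizes at each eigenvalue in decreasing order and taking row products gives the invariant factors.

Invariant factors (smallest first, each dividing the next): (x - 2)^2(x + 3).

Check: the last factor (x - 2)^2(x + 3) is the minimal polynomial, and the product (x - 2)^2(x + 3) is the characteristic polynomial.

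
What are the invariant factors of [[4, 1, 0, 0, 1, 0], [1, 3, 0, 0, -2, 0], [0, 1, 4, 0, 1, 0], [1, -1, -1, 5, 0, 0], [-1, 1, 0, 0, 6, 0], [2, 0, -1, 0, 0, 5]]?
(x - 5)(x - 4), (x - 5)^2(x - 4)^2

The Jordan structure of A has elementary divisors (x - 4)^2, (x - 4), (x - 5)^2, (x - 5). Arranging the block sizes at each eigenvalue in decreasing order and taking row products gives the invariant factors.

Invariant factors (smallest first, each dividing the next): (x - 5)(x - 4), (x - 5)^2(x - 4)^2.

Check: the last factor (x - 5)^2(x - 4)^2 is the minimal polynomial, and the product (x - 5)^3(x - 4)^3 is the characteristic polynomial.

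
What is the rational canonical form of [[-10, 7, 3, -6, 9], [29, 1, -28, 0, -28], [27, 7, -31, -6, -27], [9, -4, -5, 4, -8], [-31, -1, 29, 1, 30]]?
R = [[0, 0, 0, 0, -5], [1, 0, 0, 0, -16], [0, 1, 0, 0, -13], [0, 0, 1, 0, -7], [0, 0, 0, 1, -6]]

The invariant factors of A (the non-unit diagonal entries of the Smith normal form of xI - A over ℚ[x]) are (x + 1)(x + 5)(x^3 + 2x + 1), each dividing the next. The characteristic polynomial is their product, (x + 1)(x + 5)(x^3 + 2x + 1).

The rational canonical form is the block-diagonal matrix of companion matrices C(f_i):
R = [[0, 0, 0, 0, -5], [1, 0, 0, 0, -16], [0, 1, 0, 0, -13], [0, 0, 1, 0, -7], [0, 0, 0, 1, -6]].

Note the characteristic polynomial does not split into linear factors over ℚ, so A has no Jordan form over ℚ; the rational canonical form exists over any field.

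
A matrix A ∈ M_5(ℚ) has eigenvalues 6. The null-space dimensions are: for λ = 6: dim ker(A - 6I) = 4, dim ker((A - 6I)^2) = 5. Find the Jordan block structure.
Jordan blocks: (6, 2), (6, 1), (6, 1), (6, 1)

λ = 6: successive nullity increments [4, 1] count blocks of size ≥ k; block sizes are [2, 1, 1, 1].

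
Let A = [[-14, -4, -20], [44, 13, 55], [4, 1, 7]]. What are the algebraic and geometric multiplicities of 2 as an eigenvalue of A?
algebraic multiplicity 3, geometric multiplicity 2

The characteristic polynomial is (x - 2)^3, so the factor x - 2 appears with exponent 3: the algebraic multiplicity is 3.

rank(A - 2I) = 1, so the eigenspace has dimension 3 - 1 = 2: the geometric multiplicity is 2.

Since 2 < 3, A is not diagonalizable.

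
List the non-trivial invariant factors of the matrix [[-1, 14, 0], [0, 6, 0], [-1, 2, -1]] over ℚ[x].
(x - 6)(x + 1)^2

The Jordan structure of A has elementary divisors (x + 1)^2, (x - 6). Arranging the block sizes at each eigenvalue in decreasing order and taking row products gives the invariant factors.

Invariant factors (smallest first, each dividing the next): (x - 6)(x + 1)^2.

Check: the last factor (x - 6)(x + 1)^2 is the minimal polynomial, and the product (x - 6)(x + 1)^2 is the characteristic polynomial.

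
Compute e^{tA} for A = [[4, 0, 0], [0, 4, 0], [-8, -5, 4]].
e^{tA} = [[e^{4*t}, 0, 0], [0, e^{4*t}, 0], [-8*t*e^{4*t}, -5*t*e^{4*t}, e^{4*t}]]

A has Jordan form J = [[4, 1, 0], [0, 4, 0], [0, 0, 4]] with A = PJP^{-1}, so e^{tA} = P e^{tJ} P^{-1}.

For a Jordan block J_k(λ), e^{tJ_k(λ)} = e^{λt} · (I + tN + t^2 N^2/2! + ... + t^{k-1} N^{k-1}/(k-1)!) where N is the nilpotent superdiagonal part.

Assembling the blocks and conjugating back gives the entries of e^{tA} as shown above.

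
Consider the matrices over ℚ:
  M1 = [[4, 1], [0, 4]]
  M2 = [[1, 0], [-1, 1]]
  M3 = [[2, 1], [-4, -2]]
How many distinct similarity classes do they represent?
3 classes: {M1}, {M2}, {M3}

Characteristic polynomials: χ_{M1} = (x - 4)^2, χ_{M2} = (x - 1)^2, χ_{M3} = x^2.

{M1}: invariant factors (x - 4)^2.

{M2}: invariant factors (x - 1)^2.

{M3}: invariant factors x^2.

Matrices are similar if and only if their invariant-factor lists agree; the partition into similarity classes is {M1}, {M2}, {M3}.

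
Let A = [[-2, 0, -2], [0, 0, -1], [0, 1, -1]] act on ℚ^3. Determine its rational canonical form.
The invariant factors of A (the non-unit diagonal entries of the Smith normal form of xI - A over ℚ[x]) are (x + 2)(x^2 + x + 1), each dividing the next. The characteristic polynomial is their product, (x + 2)(x^2 + x + 1).

The rational canonical form is the block-diagonal matrix of companion matrices C(f_i):
R = [[0, 0, -2], [1, 0, -3], [0, 1, -3]].

Note the characteristic polynomial does not split into linear factors over ℚ, so A has no Jordan form over ℚ; the rational canonical form exists over any field.

R = [[0, 0, -2], [1, 0, -3], [0, 1, -3]]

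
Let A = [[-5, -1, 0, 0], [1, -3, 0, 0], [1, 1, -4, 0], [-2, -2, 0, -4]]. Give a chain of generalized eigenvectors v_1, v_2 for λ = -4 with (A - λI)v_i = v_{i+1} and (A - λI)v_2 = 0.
We seek v_1 ∈ ker((A + 4I)^2) \ ker(A + 4I), then set v_{i+1} = (A + 4I) v_i.

One such chain is v_1 = [[-1, 2, 1, -2]]^T, v_2 = [[-1, 1, 1, -2]]^T. Check: (A + 4I) v_2 = [[0, 0, 0, 0]]^T = 0.

v_1 = [[-1, 2, 1, -2]]^T, v_2 = [[-1, 1, 1, -2]]^T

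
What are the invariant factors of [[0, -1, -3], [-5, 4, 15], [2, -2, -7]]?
The Jordan structure of A has elementary divisors (x + 1)^2, (x + 1). Arranging the block sizes at each eigenvalue in decreasing order and taking row products gives the invariant factors.

Invariant factors (smallest first, each dividing the next): x + 1, (x + 1)^2.

Check: the last factor (x + 1)^2 is the minimal polynomial, and the product (x + 1)^3 is the characteristic polynomial.

x + 1, (x + 1)^2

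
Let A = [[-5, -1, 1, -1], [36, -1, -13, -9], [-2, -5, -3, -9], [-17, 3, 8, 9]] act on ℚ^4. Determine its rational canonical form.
The invariant factors of A (the non-unit diagonal entries of the Smith normal form of xI - A over ℚ[x]) are x(x^3 - 3x + 3), each dividing the next. The characteristic polynomial is their product, x(x^3 - 3x + 3).

The rational canonical form is the block-diagonal matrix of companion matrices C(f_i):
R = [[0, 0, 0, 0], [1, 0, 0, -3], [0, 1, 0, 3], [0, 0, 1, 0]].

Note the characteristic polynomial does not split into linear factors over ℚ, so A has no Jordan form over ℚ; the rational canonical form exists over any field.

R = [[0, 0, 0, 0], [1, 0, 0, -3], [0, 1, 0, 3], [0, 0, 1, 0]]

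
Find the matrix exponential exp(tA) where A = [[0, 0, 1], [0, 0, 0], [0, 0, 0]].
A has Jordan form J = [[0, 1, 0], [0, 0, 0], [0, 0, 0]] with A = PJP^{-1}, so e^{tA} = P e^{tJ} P^{-1}.

For a Jordan block J_k(λ), e^{tJ_k(λ)} = e^{λt} · (I + tN + t^2 N^2/2! + ... + t^{k-1} N^{k-1}/(k-1)!) where N is the nilpotent superdiagonal part.

Assembling the blocks and conjugating back gives the entries of e^{tA} as shown above.

e^{tA} = [[1, 0, t], [0, 1, 0], [0, 0, 1]]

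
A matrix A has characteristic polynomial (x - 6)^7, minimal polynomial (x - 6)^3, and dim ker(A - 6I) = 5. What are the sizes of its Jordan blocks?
λ = 6: algebraic multiplicity 7 (exponent in χ_A), largest block size 3 (exponent in m_A), 5 blocks (geometric multiplicity). These force block sizes [3, 1, 1, 1, 1].

Jordan blocks: (6, 3), (6, 1), (6, 1), (6, 1), (6, 1)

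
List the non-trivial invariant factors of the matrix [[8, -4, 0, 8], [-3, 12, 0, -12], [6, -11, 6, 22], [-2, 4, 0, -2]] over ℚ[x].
The Jordan structure of A has elementary divisors (x - 6)^3, (x - 6). Arranging the block sizes at each eigenvalue in decreasing order and taking row products gives the invariant factors.

Invariant factors (smallest first, each dividing the next): x - 6, (x - 6)^3.

Check: the last factor (x - 6)^3 is the minimal polynomial, and the product (x - 6)^4 is the characteristic polynomial.

x - 6, (x - 6)^3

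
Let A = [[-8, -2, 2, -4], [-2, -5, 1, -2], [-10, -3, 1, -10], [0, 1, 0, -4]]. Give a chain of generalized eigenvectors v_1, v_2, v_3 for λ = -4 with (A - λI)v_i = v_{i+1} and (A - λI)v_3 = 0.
We seek v_1 ∈ ker((A + 4I)^3) \ ker((A + 4I)^2), then set v_{i+1} = (A + 4I) v_i.

One such chain is v_1 = [[-2, -1, 0, 2]]^T, v_2 = [[2, 1, 3, -1]]^T, v_3 = [[0, 0, 2, 1]]^T. Check: (A + 4I) v_3 = [[0, 0, 0, 0]]^T = 0.

v_1 = [[-2, -1, 0, 2]]^T, v_2 = [[2, 1, 3, -1]]^T, v_3 = [[0, 0, 2, 1]]^T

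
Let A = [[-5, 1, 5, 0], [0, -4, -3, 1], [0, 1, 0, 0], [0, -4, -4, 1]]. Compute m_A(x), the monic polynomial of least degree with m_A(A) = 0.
The characteristic polynomial factors as (x + 1)^3(x + 5). The minimal polynomial is ∏(x - λ)^{k_λ} where k_λ is the size of the largest Jordan block at λ.

For λ = -5: rank(A + 5I) = 3, and the largest Jordan block has size 1 (the smallest k with rank((A + 5I)^k) = rank((A + 5I)^(k+1))).
For λ = -1: rank(A + I) = 3, and the largest Jordan block has size 3 (the smallest k with rank((A + I)^k) = rank((A + I)^(k+1))).

So m_A(x) = (x + 1)^3(x + 5).

m_A(x) = (x + 1)^3(x + 5)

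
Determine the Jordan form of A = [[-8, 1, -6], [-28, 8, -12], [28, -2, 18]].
J = [[6, 1, 0], [0, 6, 0], [0, 0, 6]]

The characteristic polynomial is det(xI - A) = (x - 6)^3, so the eigenvalues are 6 (algebraic multiplicity 3).

For λ = 6: rank(A - 6I) = 1, rank((A - 6I)^2) = 0. The eigenspace has dimension 3 - 1 = 2, so there are 2 Jordan blocks; the rank sequence gives block sizes [2, 1].

Assembling the blocks gives the Jordan form J above.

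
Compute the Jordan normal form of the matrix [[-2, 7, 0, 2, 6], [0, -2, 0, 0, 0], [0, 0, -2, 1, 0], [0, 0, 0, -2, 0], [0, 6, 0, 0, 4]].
The characteristic polynomial is det(xI - A) = (x - 4)(x + 2)^4, so the eigenvalues are -2 (algebraic multiplicity 4), 4 (algebraic multiplicity 1).

For λ = -2: rank(A + 2I) = 3, rank((A + 2I)^2) = 1. The eigenspace has dimension 5 - 3 = 2, so there are 2 Jordan blocks; the rank sequence gives block sizes [2, 2].

For λ = 4: algebraic multiplicity 1 gives one 1×1 block.

Assembling the blocks gives the Jordan form J above.

J = [[-2, 1, 0, 0, 0], [0, -2, 0, 0, 0], [0, 0, -2, 1, 0], [0, 0, 0, -2, 0], [0, 0, 0, 0, 4]]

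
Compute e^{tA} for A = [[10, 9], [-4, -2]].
A has Jordan form J = [[4, 1], [0, 4]] with A = PJP^{-1}, so e^{tA} = P e^{tJ} P^{-1}.

For a Jordan block J_k(λ), e^{tJ_k(λ)} = e^{λt} · (I + tN + t^2 N^2/2! + ... + t^{k-1} N^{k-1}/(k-1)!) where N is the nilpotent superdiagonal part.

Assembling the blocks and conjugating back gives the entries of e^{tA} as shown above.

e^{tA} = [[(6*t + 1)*e^{4*t}, 9*t*e^{4*t}], [-4*t*e^{4*t}, (1 - 6*t)*e^{4*t}]]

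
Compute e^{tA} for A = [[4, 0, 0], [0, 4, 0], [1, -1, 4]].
A has Jordan form J = [[4, 1, 0], [0, 4, 0], [0, 0, 4]] with A = PJP^{-1}, so e^{tA} = P e^{tJ} P^{-1}.

For a Jordan block J_k(λ), e^{tJ_k(λ)} = e^{λt} · (I + tN + t^2 N^2/2! + ... + t^{k-1} N^{k-1}/(k-1)!) where N is the nilpotent superdiagonal part.

Assembling the blocks and conjugating back gives the entries of e^{tA} as shown above.

e^{tA} = [[e^{4*t}, 0, 0], [0, e^{4*t}, 0], [t*e^{4*t}, -t*e^{4*t}, e^{4*t}]]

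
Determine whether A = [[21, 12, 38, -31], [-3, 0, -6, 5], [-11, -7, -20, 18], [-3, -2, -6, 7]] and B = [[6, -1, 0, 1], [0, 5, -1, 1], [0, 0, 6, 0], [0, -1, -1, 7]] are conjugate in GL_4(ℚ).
No.

trace(A) = 8 but trace(B) = 24. The trace is a similarity invariant, so A and B are not similar.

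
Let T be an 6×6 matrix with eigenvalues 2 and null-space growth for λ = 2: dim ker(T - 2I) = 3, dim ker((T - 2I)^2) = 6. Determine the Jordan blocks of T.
Jordan blocks: (2, 2), (2, 2), (2, 2)

λ = 2: successive nullity increments [3, 3] count blocks of size ≥ k; block sizes are [2, 2, 2].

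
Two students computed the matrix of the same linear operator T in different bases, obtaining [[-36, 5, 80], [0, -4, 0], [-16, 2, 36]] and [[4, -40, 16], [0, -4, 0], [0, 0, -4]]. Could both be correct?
No.

Both have characteristic polynomial (x - 4)(x + 4)^2, but the minimal polynomial of A is (x - 4)(x + 4)^2 while the minimal polynomial of B is (x - 4)(x + 4). The minimal polynomial is a similarity invariant, so A and B are not similar.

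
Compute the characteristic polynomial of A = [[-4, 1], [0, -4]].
xI - A = [[x + 4, -1], [0, x + 4]].

Expanding det(xI - A) along the first row:
det(xI - A) = + (x + 4)·det([[x + 4]]) - (-1)·det([[0]]).

Evaluating gives χ_A(x) = x^2 + 8x + 16 = (x + 4)^2.

χ_A(x) = (x + 4)^2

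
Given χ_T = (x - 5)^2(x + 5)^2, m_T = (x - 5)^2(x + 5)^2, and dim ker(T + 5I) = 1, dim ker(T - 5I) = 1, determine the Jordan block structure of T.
Jordan blocks: (-5, 2), (5, 2)

λ = -5: algebraic multiplicity 2 (exponent in χ_T), largest block size 2 (exponent in m_T), 1 block (geometric multiplicity). This forces block sizes [2].
λ = 5: algebraic multiplicity 2 (exponent in χ_T), largest block size 2 (exponent in m_T), 1 block (geometric multiplicity). This forces block sizes [2].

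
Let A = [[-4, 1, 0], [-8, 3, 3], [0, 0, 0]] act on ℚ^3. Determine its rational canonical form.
The invariant factors of A (the non-unit diagonal entries of the Smith normal form of xI - A over ℚ[x]) are x(x^2 + x - 4), each dividing the next. The characteristic polynomial is their product, x(x^2 + x - 4).

The rational canonical form is the block-diagonal matrix of companion matrices C(f_i):
R = [[0, 0, 0], [1, 0, 4], [0, 1, -1]].

Note the characteristic polynomial does not split into linear factors over ℚ, so A has no Jordan form over ℚ; the rational canonical form exists over any field.

R = [[0, 0, 0], [1, 0, 4], [0, 1, -1]]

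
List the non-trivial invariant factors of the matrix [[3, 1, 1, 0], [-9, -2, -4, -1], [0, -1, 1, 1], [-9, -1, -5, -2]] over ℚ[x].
x^2, x^2

The Jordan structure of A has elementary divisors x^2, x^2. Arranging the block sizes at each eigenvalue in decreasing order and taking row products gives the invariant factors.

Invariant factors (smallest first, each dividing the next): x^2, x^2.

Check: the last factor x^2 is the minimal polynomial, and the product x^4 is the characteristic polynomial.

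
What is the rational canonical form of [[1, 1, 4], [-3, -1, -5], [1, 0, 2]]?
The invariant factors of A (the non-unit diagonal entries of the Smith normal form of xI - A over ℚ[x]) are (x - 3)(x^2 + x + 1), each dividing the next. The characteristic polynomial is their product, (x - 3)(x^2 + x + 1).

The rational canonical form is the block-diagonal matrix of companion matrices C(f_i):
R = [[0, 0, 3], [1, 0, 2], [0, 1, 2]].

Note the characteristic polynomial does not split into linear factors over ℚ, so A has no Jordan form over ℚ; the rational canonical form exists over any field.

R = [[0, 0, 3], [1, 0, 2], [0, 1, 2]]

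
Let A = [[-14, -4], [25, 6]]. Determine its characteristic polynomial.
xI - A = [[x + 14, 4], [-25, x - 6]].

Expanding det(xI - A) along the first row:
det(xI - A) = + (x + 14)·det([[x - 6]]) - (4)·det([[-25]]).

Evaluating gives χ_A(x) = x^2 + 8x + 16 = (x + 4)^2.

χ_A(x) = (x + 4)^2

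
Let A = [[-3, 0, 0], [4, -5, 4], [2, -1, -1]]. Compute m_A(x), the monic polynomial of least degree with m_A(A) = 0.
The characteristic polynomial factors as (x + 3)^3. The minimal polynomial is ∏(x - λ)^{k_λ} where k_λ is the size of the largest Jordan block at λ.

For λ = -3: rank(A + 3I) = 1, and the largest Jordan block has size 2 (the smallest k with rank((A + 3I)^k) = rank((A + 3I)^(k+1))).

So m_A(x) = (x + 3)^2.

m_A(x) = (x + 3)^2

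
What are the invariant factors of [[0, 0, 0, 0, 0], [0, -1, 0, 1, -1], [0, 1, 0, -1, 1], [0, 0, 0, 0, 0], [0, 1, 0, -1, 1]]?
The Jordan structure of A has elementary divisors x^2, x, x, x. Arranging the block sizes at each eigenvalue in decreasing order and taking row products gives the invariant factors.

Invariant factors (smallest first, each dividing the next): x, x, x, x^2.

Check: the last factor x^2 is the minimal polynomial, and the product x^5 is the characteristic polynomial.

x, x, x, x^2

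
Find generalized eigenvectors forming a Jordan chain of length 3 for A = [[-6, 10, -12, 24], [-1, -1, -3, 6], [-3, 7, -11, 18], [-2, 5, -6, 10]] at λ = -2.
v_1 = [[-4, 0, 1, 0]]^T, v_2 = [[4, 1, 3, 2]]^T, v_3 = [[6, 0, 4, 3]]^T

We seek v_1 ∈ ker((A + 2I)^3) \ ker((A + 2I)^2), then set v_{i+1} = (A + 2I) v_i.

One such chain is v_1 = [[-4, 0, 1, 0]]^T, v_2 = [[4, 1, 3, 2]]^T, v_3 = [[6, 0, 4, 3]]^T. Check: (A + 2I) v_3 = [[0, 0, 0, 0]]^T = 0.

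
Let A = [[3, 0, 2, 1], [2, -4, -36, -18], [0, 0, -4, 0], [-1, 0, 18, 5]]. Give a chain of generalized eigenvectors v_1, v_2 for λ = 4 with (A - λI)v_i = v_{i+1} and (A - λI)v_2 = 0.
We seek v_1 ∈ ker((A - 4I)^2) \ ker(A - 4I), then set v_{i+1} = (A - 4I) v_i.

One such chain is v_1 = [[0, -2, 0, 1]]^T, v_2 = [[1, -2, 0, 1]]^T. Check: (A - 4I) v_2 = [[0, 0, 0, 0]]^T = 0.

v_1 = [[0, -2, 0, 1]]^T, v_2 = [[1, -2, 0, 1]]^T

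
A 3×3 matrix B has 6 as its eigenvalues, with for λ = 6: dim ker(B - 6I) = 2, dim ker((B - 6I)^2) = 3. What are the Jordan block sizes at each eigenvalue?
λ = 6: successive nullity increments [2, 1] count blocks of size ≥ k; block sizes are [2, 1].

Jordan blocks: (6, 2), (6, 1)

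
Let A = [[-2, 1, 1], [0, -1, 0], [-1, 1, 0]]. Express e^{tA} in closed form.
e^{tA} = [[(1 - t)*e^{-t}, t*e^{-t}, t*e^{-t}], [0, e^{-t}, 0], [-t*e^{-t}, t*e^{-t}, (t + 1)*e^{-t}]]

A has Jordan form J = [[-1, 1, 0], [0, -1, 0], [0, 0, -1]] with A = PJP^{-1}, so e^{tA} = P e^{tJ} P^{-1}.

For a Jordan block J_k(λ), e^{tJ_k(λ)} = e^{λt} · (I + tN + t^2 N^2/2! + ... + t^{k-1} N^{k-1}/(k-1)!) where N is the nilpotent superdiagonal part.

Assembling the blocks and conjugating back gives the entries of e^{tA} as shown above.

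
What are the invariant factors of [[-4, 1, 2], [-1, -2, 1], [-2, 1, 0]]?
(x + 2)^3

The Jordan structure of A has elementary divisors (x + 2)^3. Arranging the block sizes at each eigenvalue in decreasing order and taking row products gives the invariant factors.

Invariant factors (smallest first, each dividing the next): (x + 2)^3.

Check: the last factor (x + 2)^3 is the minimal polynomial, and the product (x + 2)^3 is the characteristic polynomial.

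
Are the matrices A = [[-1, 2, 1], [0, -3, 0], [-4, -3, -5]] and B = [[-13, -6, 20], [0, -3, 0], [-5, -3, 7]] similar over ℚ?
Both have characteristic polynomial (x + 3)^3, but the minimal polynomial of A is (x + 3)^3 while the minimal polynomial of B is (x + 3)^2. The minimal polynomial is a similarity invariant, so A and B are not similar.

No.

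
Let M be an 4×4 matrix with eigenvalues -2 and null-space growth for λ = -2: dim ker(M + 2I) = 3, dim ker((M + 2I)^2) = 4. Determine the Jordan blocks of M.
λ = -2: successive nullity increments [3, 1] count blocks of size ≥ k; block sizes are [2, 1, 1].

Jordan blocks: (-2, 2), (-2, 1), (-2, 1)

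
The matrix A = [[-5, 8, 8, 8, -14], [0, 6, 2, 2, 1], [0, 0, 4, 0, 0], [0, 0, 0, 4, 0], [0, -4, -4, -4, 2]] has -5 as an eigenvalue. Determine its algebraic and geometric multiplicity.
algebraic multiplicity 1, geometric multiplicity 1

The characteristic polynomial is (x - 4)^4(x + 5), so the factor x + 5 appears with exponent 1: the algebraic multiplicity is 1.

rank(A + 5I) = 4, so the eigenspace has dimension 5 - 4 = 1: the geometric multiplicity is 1.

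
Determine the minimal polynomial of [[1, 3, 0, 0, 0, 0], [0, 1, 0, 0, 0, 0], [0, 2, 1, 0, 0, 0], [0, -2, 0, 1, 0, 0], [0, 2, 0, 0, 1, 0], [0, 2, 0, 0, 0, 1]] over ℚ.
The characteristic polynomial factors as (x - 1)^6. The minimal polynomial is ∏(x - λ)^{k_λ} where k_λ is the size of the largest Jordan block at λ.

For λ = 1: rank(A - I) = 1, and the largest Jordan block has size 2 (the smallest k with rank((A - I)^k) = rank((A - I)^(k+1))).

So m_A(x) = (x - 1)^2.

m_A(x) = (x - 1)^2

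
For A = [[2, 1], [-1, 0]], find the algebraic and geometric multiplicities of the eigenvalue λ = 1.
algebraic multiplicity 2, geometric multiplicity 1

The characteristic polynomial is (x - 1)^2, so the factor x - 1 appears with exponent 2: the algebraic multiplicity is 2.

rank(A - I) = 1, so the eigenspace has dimension 2 - 1 = 1: the geometric multiplicity is 1.

Since 1 < 2, A is not diagonalizable.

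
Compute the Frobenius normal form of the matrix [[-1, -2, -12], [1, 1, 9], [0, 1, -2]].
R = [[0, 0, -5], [1, 0, 8], [0, 1, -2]]

The invariant factors of A (the non-unit diagonal entries of the Smith normal form of xI - A over ℚ[x]) are (x - 1)(x^2 + 3x - 5), each dividing the next. The characteristic polynomial is their product, (x - 1)(x^2 + 3x - 5).

The rational canonical form is the block-diagonal matrix of companion matrices C(f_i):
R = [[0, 0, -5], [1, 0, 8], [0, 1, -2]].

Note the characteristic polynomial does not split into linear factors over ℚ, so A has no Jordan form over ℚ; the rational canonical form exists over any field.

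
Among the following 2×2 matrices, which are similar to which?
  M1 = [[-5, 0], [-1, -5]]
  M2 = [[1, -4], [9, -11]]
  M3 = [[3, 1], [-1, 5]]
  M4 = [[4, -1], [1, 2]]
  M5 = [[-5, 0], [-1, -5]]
Characteristic polynomials: χ_{M1} = (x + 5)^2, χ_{M2} = (x + 5)^2, χ_{M3} = (x - 4)^2, χ_{M4} = (x - 3)^2, χ_{M5} = (x + 5)^2.

{M1, M2, M5}: invariant factors (x + 5)^2.

{M3}: invariant factors (x - 4)^2.

{M4}: invariant factors (x - 3)^2.

Matrices are similar if and only if their invariant-factor lists agree; the partition into similarity classes is {M1, M2, M5}, {M3}, {M4}.

3 classes: {M1, M2, M5}, {M3}, {M4}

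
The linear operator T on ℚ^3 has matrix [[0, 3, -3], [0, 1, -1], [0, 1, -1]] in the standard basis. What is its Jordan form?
J = [[0, 1, 0], [0, 0, 0], [0, 0, 0]]

The characteristic polynomial is det(xI - A) = x^3, so the eigenvalues are 0 (algebraic multiplicity 3).

For λ = 0: rank(A) = 1, rank(A^2) = 0. The eigenspace has dimension 3 - 1 = 2, so there are 2 Jordan blocks; the rank sequence gives block sizes [2, 1].

Assembling the blocks gives the Jordan form J above.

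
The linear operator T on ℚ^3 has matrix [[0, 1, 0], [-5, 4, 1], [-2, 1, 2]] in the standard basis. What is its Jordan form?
J = [[2, 1, 0], [0, 2, 1], [0, 0, 2]]

The characteristic polynomial is det(xI - A) = (x - 2)^3, so the eigenvalues are 2 (algebraic multiplicity 3).

For λ = 2: rank(A - 2I) = 2, rank((A - 2I)^2) = 1, rank((A - 2I)^3) = 0. The eigenspace has dimension 3 - 2 = 1, so there is 1 Jordan block; the rank sequence gives block sizes [3].

Assembling the blocks gives the Jordan form J above.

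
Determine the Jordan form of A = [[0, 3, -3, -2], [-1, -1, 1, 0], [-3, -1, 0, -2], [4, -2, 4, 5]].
The characteristic polynomial is det(xI - A) = (x - 1)^4, so the eigenvalues are 1 (algebraic multiplicity 4).

For λ = 1: rank(A - I) = 2, rank((A - I)^2) = 1, rank((A - I)^3) = 0. The eigenspace has dimension 4 - 2 = 2, so there are 2 Jordan blocks; the rank sequence gives block sizes [3, 1].

Assembling the blocks gives the Jordan form J above.

J = [[1, 1, 0, 0], [0, 1, 1, 0], [0, 0, 1, 0], [0, 0, 0, 1]]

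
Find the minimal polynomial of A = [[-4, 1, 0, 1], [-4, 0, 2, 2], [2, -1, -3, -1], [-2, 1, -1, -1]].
m_A(x) = (x + 2)^3

The characteristic polynomial factors as (x + 2)^4. The minimal polynomial is ∏(x - λ)^{k_λ} where k_λ is the size of the largest Jordan block at λ.

For λ = -2: rank(A + 2I) = 2, and the largest Jordan block has size 3 (the smallest k with rank((A + 2I)^k) = rank((A + 2I)^(k+1))).

So m_A(x) = (x + 2)^3.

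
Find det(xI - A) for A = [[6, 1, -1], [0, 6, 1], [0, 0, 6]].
xI - A = [[x - 6, -1, 1], [0, x - 6, -1], [0, 0, x - 6]].

Expanding det(xI - A) along the first row:
det(xI - A) = + (x - 6)·det([[x - 6, -1], [0, x - 6]]) - (-1)·det([[0, -1], [0, x - 6]]) + (1)·det([[0, x - 6], [0, 0]]).

Evaluating gives χ_A(x) = x^3 - 18x^2 + 108x - 216 = (x - 6)^3.

χ_A(x) = (x - 6)^3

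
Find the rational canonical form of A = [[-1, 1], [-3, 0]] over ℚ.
R = [[0, -3], [1, -1]]

The invariant factors of A (the non-unit diagonal entries of the Smith normal form of xI - A over ℚ[x]) are x^2 + x + 3, each dividing the next. The characteristic polynomial is their product, x^2 + x + 3.

The rational canonical form is the block-diagonal matrix of companion matrices C(f_i):
R = [[0, -3], [1, -1]].

Note the characteristic polynomial does not split into linear factors over ℚ, so A has no Jordan form over ℚ; the rational canonical form exists over any field.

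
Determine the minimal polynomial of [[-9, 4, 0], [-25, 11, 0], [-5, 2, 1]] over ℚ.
The characteristic polynomial factors as (x - 1)^3. The minimal polynomial is ∏(x - λ)^{k_λ} where k_λ is the size of the largest Jordan block at λ.

For λ = 1: rank(A - I) = 1, and the largest Jordan block has size 2 (the smallest k with rank((A - I)^k) = rank((A - I)^(k+1))).

So m_A(x) = (x - 1)^2.

m_A(x) = (x - 1)^2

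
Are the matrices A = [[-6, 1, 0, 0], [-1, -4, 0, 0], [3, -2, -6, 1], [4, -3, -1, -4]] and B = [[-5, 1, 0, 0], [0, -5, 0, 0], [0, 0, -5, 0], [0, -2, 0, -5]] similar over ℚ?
Both have characteristic polynomial (x + 5)^4 and minimal polynomial (x + 5)^2. But rank(A + 5I) = 2 for A while rank(B + 5I) = 1 for B, so the number of Jordan blocks at λ = -5 differs. A and B are not similar.

No.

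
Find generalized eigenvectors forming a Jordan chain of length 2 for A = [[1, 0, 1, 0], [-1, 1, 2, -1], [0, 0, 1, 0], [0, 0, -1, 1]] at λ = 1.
v_1 = [[0, 1, 1, 2]]^T, v_2 = [[1, 0, 0, -1]]^T

We seek v_1 ∈ ker((A - I)^2) \ ker(A - I), then set v_{i+1} = (A - I) v_i.

One such chain is v_1 = [[0, 1, 1, 2]]^T, v_2 = [[1, 0, 0, -1]]^T. Check: (A - I) v_2 = [[0, 0, 0, 0]]^T = 0.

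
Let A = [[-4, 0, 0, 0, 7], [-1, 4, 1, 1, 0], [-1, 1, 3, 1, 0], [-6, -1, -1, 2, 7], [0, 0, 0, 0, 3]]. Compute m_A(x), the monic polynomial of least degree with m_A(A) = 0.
m_A(x) = (x - 3)^3(x + 4)

The characteristic polynomial factors as (x - 3)^4(x + 4). The minimal polynomial is ∏(x - λ)^{k_λ} where k_λ is the size of the largest Jordan block at λ.

For λ = -4: rank(A + 4I) = 4, and the largest Jordan block has size 1 (the smallest k with rank((A + 4I)^k) = rank((A + 4I)^(k+1))).
For λ = 3: rank(A - 3I) = 3, and the largest Jordan block has size 3 (the smallest k with rank((A - 3I)^k) = rank((A - 3I)^(k+1))).

So m_A(x) = (x - 3)^3(x + 4).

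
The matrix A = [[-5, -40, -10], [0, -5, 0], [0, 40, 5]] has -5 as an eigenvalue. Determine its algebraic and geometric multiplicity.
The characteristic polynomial is (x - 5)(x + 5)^2, so the factor x + 5 appears with exponent 2: the algebraic multiplicity is 2.

rank(A + 5I) = 1, so the eigenspace has dimension 3 - 1 = 2: the geometric multiplicity is 2.

algebraic multiplicity 2, geometric multiplicity 2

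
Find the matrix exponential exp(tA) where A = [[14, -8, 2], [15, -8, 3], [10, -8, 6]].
A has Jordan form J = [[4, 1, 0], [0, 4, 0], [0, 0, 4]] with A = PJP^{-1}, so e^{tA} = P e^{tJ} P^{-1}.

For a Jordan block J_k(λ), e^{tJ_k(λ)} = e^{λt} · (I + tN + t^2 N^2/2! + ... + t^{k-1} N^{k-1}/(k-1)!) where N is the nilpotent superdiagonal part.

Assembling the blocks and conjugating back gives the entries of e^{tA} as shown above.

e^{tA} = [[(10*t + 1)*e^{4*t}, -8*t*e^{4*t}, 2*t*e^{4*t}], [15*t*e^{4*t}, (1 - 12*t)*e^{4*t}, 3*t*e^{4*t}], [10*t*e^{4*t}, -8*t*e^{4*t}, (2*t + 1)*e^{4*t}]]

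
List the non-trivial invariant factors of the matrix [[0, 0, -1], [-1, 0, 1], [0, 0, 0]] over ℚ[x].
x^3

The Jordan structure of A has elementary divisors x^3. Arranging the block sizes at each eigenvalue in decreasing order and taking row products gives the invariant factors.

Invariant factors (smallest first, each dividing the next): x^3.

Check: the last factor x^3 is the minimal polynomial, and the product x^3 is the characteristic polynomial.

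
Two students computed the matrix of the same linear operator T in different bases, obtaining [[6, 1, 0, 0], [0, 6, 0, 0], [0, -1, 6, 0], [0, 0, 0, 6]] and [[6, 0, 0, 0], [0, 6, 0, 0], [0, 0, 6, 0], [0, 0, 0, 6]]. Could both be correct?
No.

Both have characteristic polynomial (x - 6)^4, but the minimal polynomial of A is (x - 6)^2 while the minimal polynomial of B is x - 6. The minimal polynomial is a similarity invariant, so A and B are not similar.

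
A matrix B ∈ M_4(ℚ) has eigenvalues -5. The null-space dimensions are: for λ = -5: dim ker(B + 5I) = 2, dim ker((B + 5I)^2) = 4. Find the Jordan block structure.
λ = -5: successive nullity increments [2, 2] count blocks of size ≥ k; block sizes are [2, 2].

Jordan blocks: (-5, 2), (-5, 2)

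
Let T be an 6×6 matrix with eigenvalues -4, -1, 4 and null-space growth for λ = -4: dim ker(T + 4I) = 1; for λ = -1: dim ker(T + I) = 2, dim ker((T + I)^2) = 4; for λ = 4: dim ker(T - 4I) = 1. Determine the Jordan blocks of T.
λ = -4: successive nullity increments [1] count blocks of size ≥ k; block sizes are [1].
λ = -1: successive nullity increments [2, 2] count blocks of size ≥ k; block sizes are [2, 2].
λ = 4: successive nullity increments [1] count blocks of size ≥ k; block sizes are [1].

Jordan blocks: (-4, 1), (-1, 2), (-1, 2), (4, 1)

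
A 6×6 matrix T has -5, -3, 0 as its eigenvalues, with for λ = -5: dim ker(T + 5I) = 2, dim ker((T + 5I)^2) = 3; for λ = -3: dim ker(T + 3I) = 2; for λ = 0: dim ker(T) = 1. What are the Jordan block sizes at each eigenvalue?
λ = -5: successive nullity increments [2, 1] count blocks of size ≥ k; block sizes are [2, 1].
λ = -3: successive nullity increments [2] count blocks of size ≥ k; block sizes are [1, 1].
λ = 0: successive nullity increments [1] count blocks of size ≥ k; block sizes are [1].

Jordan blocks: (-5, 2), (-5, 1), (-3, 1), (-3, 1), (0, 1)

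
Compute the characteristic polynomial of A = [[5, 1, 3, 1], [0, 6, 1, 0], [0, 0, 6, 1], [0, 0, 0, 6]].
χ_A(x) = (x - 6)^3(x - 5)

xI - A = [[x - 5, -1, -3, -1], [0, x - 6, -1, 0], [0, 0, x - 6, -1], [0, 0, 0, x - 6]].

Expanding det(xI - A) along the first row:
det(xI - A) = + (x - 5)·det([[x - 6, -1, 0], [0, x - 6, -1], [0, 0, x - 6]]) - (-1)·det([[0, -1, 0], [0, x - 6, -1], [0, 0, x - 6]]) + (-3)·det([[0, x - 6, 0], [0, 0, -1], [0, 0, x - 6]]) - (-1)·det([[0, x - 6, -1], [0, 0, x - 6], [0, 0, 0]]).

Evaluating gives χ_A(x) = x^4 - 23x^3 + 198x^2 - 756x + 1080 = (x - 6)^3(x - 5).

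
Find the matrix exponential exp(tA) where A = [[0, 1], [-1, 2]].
e^{tA} = [[(1 - t)*e^{t}, t*e^{t}], [-t*e^{t}, (t + 1)*e^{t}]]

A has Jordan form J = [[1, 1], [0, 1]] with A = PJP^{-1}, so e^{tA} = P e^{tJ} P^{-1}.

For a Jordan block J_k(λ), e^{tJ_k(λ)} = e^{λt} · (I + tN + t^2 N^2/2! + ... + t^{k-1} N^{k-1}/(k-1)!) where N is the nilpotent superdiagonal part.

Assembling the blocks and conjugating back gives the entries of e^{tA} as shown above.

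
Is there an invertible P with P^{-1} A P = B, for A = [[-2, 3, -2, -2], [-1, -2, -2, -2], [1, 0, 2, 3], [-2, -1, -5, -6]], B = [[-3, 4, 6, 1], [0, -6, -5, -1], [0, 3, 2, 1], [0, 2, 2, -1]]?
Yes.

Two matrices over a field are similar if and only if they have the same invariant factors.

Both A and B have characteristic polynomial (x + 1)^2(x + 3)^2 and minimal polynomial (x + 1)^2(x + 3)^2. Computing further, both have invariant factors (x + 1)^2(x + 3)^2. Hence A and B are similar.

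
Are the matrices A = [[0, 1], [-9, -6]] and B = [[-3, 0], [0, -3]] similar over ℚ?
No.

Both have characteristic polynomial (x + 3)^2, but the minimal polynomial of A is (x + 3)^2 while the minimal polynomial of B is x + 3. The minimal polynomial is a similarity invariant, so A and B are not similar.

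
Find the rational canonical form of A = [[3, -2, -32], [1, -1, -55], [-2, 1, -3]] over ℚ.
The invariant factors of A (the non-unit diagonal entries of the Smith normal form of xI - A over ℚ[x]) are (x - 2)^2(x + 5), each dividing the next. The characteristic polynomial is their product, (x - 2)^2(x + 5).

The rational canonical form is the block-diagonal matrix of companion matrices C(f_i):
R = [[0, 0, -20], [1, 0, 16], [0, 1, -1]].

R = [[0, 0, -20], [1, 0, 16], [0, 1, -1]]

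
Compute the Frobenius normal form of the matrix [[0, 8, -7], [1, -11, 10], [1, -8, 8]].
R = [[0, 0, -5], [1, 0, 9], [0, 1, -3]]

The invariant factors of A (the non-unit diagonal entries of the Smith normal form of xI - A over ℚ[x]) are (x - 1)^2(x + 5), each dividing the next. The characteristic polynomial is their product, (x - 1)^2(x + 5).

The rational canonical form is the block-diagonal matrix of companion matrices C(f_i):
R = [[0, 0, -5], [1, 0, 9], [0, 1, -3]].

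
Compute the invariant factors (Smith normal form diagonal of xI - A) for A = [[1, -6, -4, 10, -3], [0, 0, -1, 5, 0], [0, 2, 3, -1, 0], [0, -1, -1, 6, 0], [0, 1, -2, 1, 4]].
x - 4, (x - 4)^2(x - 1)^2

The Jordan structure of A has elementary divisors (x - 1)^2, (x - 4)^2, (x - 4). Arranging the block sizes at each eigenvalue in decreasing order and taking row products gives the invariant factors.

Invariant factors (smallest first, each dividing the next): x - 4, (x - 4)^2(x - 1)^2.

Check: the last factor (x - 4)^2(x - 1)^2 is the minimal polynomial, and the product (x - 4)^3(x - 1)^2 is the characteristic polynomial.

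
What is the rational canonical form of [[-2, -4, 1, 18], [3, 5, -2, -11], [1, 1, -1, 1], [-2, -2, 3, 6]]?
The invariant factors of A (the non-unit diagonal entries of the Smith normal form of xI - A over ℚ[x]) are x - 2, (x - 3)(x - 2)(x - 1), each dividing the next. The characteristic polynomial is their product, (x - 3)(x - 2)^2(x - 1).

The rational canonical form is the block-diagonal matrix of companion matrices C(f_i):
R = [[2, 0, 0, 0], [0, 0, 0, 6], [0, 1, 0, -11], [0, 0, 1, 6]].

R = [[2, 0, 0, 0], [0, 0, 0, 6], [0, 1, 0, -11], [0, 0, 1, 6]]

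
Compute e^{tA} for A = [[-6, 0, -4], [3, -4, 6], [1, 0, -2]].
e^{tA} = [[(1 - 2*t)*e^{-4*t}, 0, -4*t*e^{-4*t}], [3*t*e^{-4*t}, e^{-4*t}, 6*t*e^{-4*t}], [t*e^{-4*t}, 0, (2*t + 1)*e^{-4*t}]]

A has Jordan form J = [[-4, 1, 0], [0, -4, 0], [0, 0, -4]] with A = PJP^{-1}, so e^{tA} = P e^{tJ} P^{-1}.

For a Jordan block J_k(λ), e^{tJ_k(λ)} = e^{λt} · (I + tN + t^2 N^2/2! + ... + t^{k-1} N^{k-1}/(k-1)!) where N is the nilpotent superdiagonal part.

Assembling the blocks and conjugating back gives the entries of e^{tA} as shown above.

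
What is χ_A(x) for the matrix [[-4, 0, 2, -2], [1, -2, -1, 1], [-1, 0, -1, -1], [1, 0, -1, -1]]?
χ_A(x) = (x + 2)^4

xI - A = [[x + 4, 0, -2, 2], [-1, x + 2, 1, -1], [1, 0, x + 1, 1], [-1, 0, 1, x + 1]].

Expanding det(xI - A) along the first row:
det(xI - A) = + (x + 4)·det([[x + 2, 1, -1], [0, x + 1, 1], [0, 1, x + 1]]) - (0)·det([[-1, 1, -1], [1, x + 1, 1], [-1, 1, x + 1]]) + (-2)·det([[-1, x + 2, -1], [1, 0, 1], [-1, 0, x + 1]]) - (2)·det([[-1, x + 2, 1], [1, 0, x + 1], [-1, 0, 1]]).

Evaluating gives χ_A(x) = x^4 + 8x^3 + 24x^2 + 32x + 16 = (x + 2)^4.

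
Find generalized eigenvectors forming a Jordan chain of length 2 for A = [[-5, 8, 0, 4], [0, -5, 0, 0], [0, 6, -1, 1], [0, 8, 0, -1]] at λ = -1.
v_1 = [[1, 0, 1, 1]]^T, v_2 = [[0, 0, 1, 0]]^T

We seek v_1 ∈ ker((A + I)^2) \ ker(A + I), then set v_{i+1} = (A + I) v_i.

One such chain is v_1 = [[1, 0, 1, 1]]^T, v_2 = [[0, 0, 1, 0]]^T. Check: (A + I) v_2 = [[0, 0, 0, 0]]^T = 0.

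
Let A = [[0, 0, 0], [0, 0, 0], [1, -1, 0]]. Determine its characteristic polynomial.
χ_A(x) = x^3

xI - A = [[x, 0, 0], [0, x, 0], [-1, 1, x]].

Expanding det(xI - A) along the first row:
det(xI - A) = + (x)·det([[x, 0], [1, x]]) - (0)·det([[0, 0], [-1, x]]) + (0)·det([[0, x], [-1, 1]]).

Evaluating gives χ_A(x) = x^3.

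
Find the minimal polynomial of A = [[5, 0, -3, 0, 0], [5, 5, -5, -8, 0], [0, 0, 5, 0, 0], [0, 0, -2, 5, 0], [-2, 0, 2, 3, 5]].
The characteristic polynomial factors as (x - 5)^5. The minimal polynomial is ∏(x - λ)^{k_λ} where k_λ is the size of the largest Jordan block at λ.

For λ = 5: rank(A - 5I) = 3, and the largest Jordan block has size 3 (the smallest k with rank((A - 5I)^k) = rank((A - 5I)^(k+1))).

So m_A(x) = (x - 5)^3.

m_A(x) = (x - 5)^3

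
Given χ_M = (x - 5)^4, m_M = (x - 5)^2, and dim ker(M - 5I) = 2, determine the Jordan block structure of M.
Jordan blocks: (5, 2), (5, 2)

λ = 5: algebraic multiplicity 4 (exponent in χ_M), largest block size 2 (exponent in m_M), 2 blocks (geometric multiplicity). These force block sizes [2, 2].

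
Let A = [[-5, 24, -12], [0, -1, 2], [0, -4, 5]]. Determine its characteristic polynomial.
xI - A = [[x + 5, -24, 12], [0, x + 1, -2], [0, 4, x - 5]].

Expanding det(xI - A) along the first row:
det(xI - A) = + (x + 5)·det([[x + 1, -2], [4, x - 5]]) - (-24)·det([[0, -2], [0, x - 5]]) + (12)·det([[0, x + 1], [0, 4]]).

Evaluating gives χ_A(x) = x^3 + x^2 - 17x + 15 = (x - 3)(x - 1)(x + 5).

χ_A(x) = (x - 3)(x - 1)(x + 5)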